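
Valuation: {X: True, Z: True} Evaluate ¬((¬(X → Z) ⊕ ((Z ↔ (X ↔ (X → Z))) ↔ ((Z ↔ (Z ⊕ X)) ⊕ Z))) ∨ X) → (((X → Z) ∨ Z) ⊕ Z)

True

X → Z = True → True = True
¬(X → Z) = ¬True = False
X → Z = True → True = True
X ↔ (X → Z) = True ↔ True = True
Z ↔ (X ↔ (X → Z)) = True ↔ True = True
Z ⊕ X = True ⊕ True = False
Z ↔ (Z ⊕ X) = True ↔ False = False
(Z ↔ (Z ⊕ X)) ⊕ Z = False ⊕ True = True
(Z ↔ (X ↔ (X → Z))) ↔ ((Z ↔ (Z ⊕ X)) ⊕ Z) = True ↔ True = True
¬(X → Z) ⊕ ((Z ↔ (X ↔ (X → Z))) ↔ ((Z ↔ (Z ⊕ X)) ⊕ Z)) = False ⊕ True = True
(¬(X → Z) ⊕ ((Z ↔ (X ↔ (X → Z))) ↔ ((Z ↔ (Z ⊕ X)) ⊕ Z))) ∨ X = True ∨ True = True
¬((¬(X → Z) ⊕ ((Z ↔ (X ↔ (X → Z))) ↔ ((Z ↔ (Z ⊕ X)) ⊕ Z))) ∨ X) = ¬True = False
X → Z = True → True = True
(X → Z) ∨ Z = True ∨ True = True
((X → Z) ∨ Z) ⊕ Z = True ⊕ True = False
¬((¬(X → Z) ⊕ ((Z ↔ (X ↔ (X → Z))) ↔ ((Z ↔ (Z ⊕ X)) ⊕ Z))) ∨ X) → (((X → Z) ∨ Z) ⊕ Z) = False → False = True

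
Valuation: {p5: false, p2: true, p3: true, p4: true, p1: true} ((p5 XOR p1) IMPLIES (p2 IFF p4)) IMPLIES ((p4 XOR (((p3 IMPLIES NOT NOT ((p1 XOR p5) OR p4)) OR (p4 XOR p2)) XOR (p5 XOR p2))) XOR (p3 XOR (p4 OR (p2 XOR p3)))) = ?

true

p5 XOR p1 = false XOR true = true
p2 IFF p4 = true IFF true = true
(p5 XOR p1) IMPLIES (p2 IFF p4) = true IMPLIES true = true
p1 XOR p5 = true XOR false = true
(p1 XOR p5) OR p4 = true OR true = true
NOT ((p1 XOR p5) OR p4) = NOT true = false
NOT NOT ((p1 XOR p5) OR p4) = NOT false = true
p3 IMPLIES NOT NOT ((p1 XOR p5) OR p4) = true IMPLIES true = true
p4 XOR p2 = true XOR true = false
(p3 IMPLIES NOT NOT ((p1 XOR p5) OR p4)) OR (p4 XOR p2) = true OR false = true
p5 XOR p2 = false XOR true = true
((p3 IMPLIES NOT NOT ((p1 XOR p5) OR p4)) OR (p4 XOR p2)) XOR (p5 XOR p2) = true XOR true = false
p4 XOR (((p3 IMPLIES NOT NOT ((p1 XOR p5) OR p4)) OR (p4 XOR p2)) XOR (p5 XOR p2)) = true XOR false = true
p2 XOR p3 = true XOR true = false
p4 OR (p2 XOR p3) = true OR false = true
p3 XOR (p4 OR (p2 XOR p3)) = true XOR true = false
(p4 XOR (((p3 IMPLIES NOT NOT ((p1 XOR p5) OR p4)) OR (p4 XOR p2)) XOR (p5 XOR p2))) XOR (p3 XOR (p4 OR (p2 XOR p3))) = true XOR false = true
((p5 XOR p1) IMPLIES (p2 IFF p4)) IMPLIES ((p4 XOR (((p3 IMPLIES NOT NOT ((p1 XOR p5) OR p4)) OR (p4 XOR p2)) XOR (p5 XOR p2))) XOR (p3 XOR (p4 OR (p2 XOR p3)))) = true IMPLIES true = true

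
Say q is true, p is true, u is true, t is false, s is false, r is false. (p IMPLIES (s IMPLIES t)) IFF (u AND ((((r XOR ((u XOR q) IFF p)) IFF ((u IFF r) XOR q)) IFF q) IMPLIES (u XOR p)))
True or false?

true

Substituting q=true, p=true, u=true, t=false, s=false, r=false:
s IMPLIES t = false IMPLIES false = true
p IMPLIES (s IMPLIES t) = true IMPLIES true = true
u XOR q = true XOR true = false
(u XOR q) IFF p = false IFF true = false
r XOR ((u XOR q) IFF p) = false XOR false = false
u IFF r = true IFF false = false
(u IFF r) XOR q = false XOR true = true
(r XOR ((u XOR q) IFF p)) IFF ((u IFF r) XOR q) = false IFF true = false
((r XOR ((u XOR q) IFF p)) IFF ((u IFF r) XOR q)) IFF q = false IFF true = false
u XOR p = true XOR true = false
(((r XOR ((u XOR q) IFF p)) IFF ((u IFF r) XOR q)) IFF q) IMPLIES (u XOR p) = false IMPLIES false = true
u AND ((((r XOR ((u XOR q) IFF p)) IFF ((u IFF r) XOR q)) IFF q) IMPLIES (u XOR p)) = true AND true = true
(p IMPLIES (s IMPLIES t)) IFF (u AND ((((r XOR ((u XOR q) IFF p)) IFF ((u IFF r) XOR q)) IFF q) IMPLIES (u XOR p))) = true IFF true = true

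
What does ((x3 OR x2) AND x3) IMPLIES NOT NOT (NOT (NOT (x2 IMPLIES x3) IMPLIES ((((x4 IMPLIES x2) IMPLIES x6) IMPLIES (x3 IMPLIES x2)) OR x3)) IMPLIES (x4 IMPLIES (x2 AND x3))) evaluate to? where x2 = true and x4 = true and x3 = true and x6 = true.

true

x3 OR x2 = true OR true = true
(x3 OR x2) AND x3 = true AND true = true
x2 IMPLIES x3 = true IMPLIES true = true
NOT (x2 IMPLIES x3) = NOT true = false
x4 IMPLIES x2 = true IMPLIES true = true
(x4 IMPLIES x2) IMPLIES x6 = true IMPLIES true = true
x3 IMPLIES x2 = true IMPLIES true = true
((x4 IMPLIES x2) IMPLIES x6) IMPLIES (x3 IMPLIES x2) = true IMPLIES true = true
(((x4 IMPLIES x2) IMPLIES x6) IMPLIES (x3 IMPLIES x2)) OR x3 = true OR true = true
NOT (x2 IMPLIES x3) IMPLIES ((((x4 IMPLIES x2) IMPLIES x6) IMPLIES (x3 IMPLIES x2)) OR x3) = false IMPLIES true = true
NOT (NOT (x2 IMPLIES x3) IMPLIES ((((x4 IMPLIES x2) IMPLIES x6) IMPLIES (x3 IMPLIES x2)) OR x3)) = NOT true = false
x2 AND x3 = true AND true = true
x4 IMPLIES (x2 AND x3) = true IMPLIES true = true
NOT (NOT (x2 IMPLIES x3) IMPLIES ((((x4 IMPLIES x2) IMPLIES x6) IMPLIES (x3 IMPLIES x2)) OR x3)) IMPLIES (x4 IMPLIES (x2 AND x3)) = false IMPLIES true = true
NOT (NOT (NOT (x2 IMPLIES x3) IMPLIES ((((x4 IMPLIES x2) IMPLIES x6) IMPLIES (x3 IMPLIES x2)) OR x3)) IMPLIES (x4 IMPLIES (x2 AND x3))) = NOT true = false
NOT NOT (NOT (NOT (x2 IMPLIES x3) IMPLIES ((((x4 IMPLIES x2) IMPLIES x6) IMPLIES (x3 IMPLIES x2)) OR x3)) IMPLIES (x4 IMPLIES (x2 AND x3))) = NOT false = true
((x3 OR x2) AND x3) IMPLIES NOT NOT (NOT (NOT (x2 IMPLIES x3) IMPLIES ((((x4 IMPLIES x2) IMPLIES x6) IMPLIES (x3 IMPLIES x2)) OR x3)) IMPLIES (x4 IMPLIES (x2 AND x3))) = true IMPLIES true = true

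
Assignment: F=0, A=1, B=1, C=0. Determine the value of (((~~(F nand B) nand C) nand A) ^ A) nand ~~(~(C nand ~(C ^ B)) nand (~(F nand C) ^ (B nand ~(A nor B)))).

Substituting F=0, A=1, B=1, C=0:
F nand B = 0 nand 1 = 1
~(F nand B) = ~1 = 0
~~(F nand B) = ~0 = 1
~~(F nand B) nand C = 1 nand 0 = 1
(~~(F nand B) nand C) nand A = 1 nand 1 = 0
((~~(F nand B) nand C) nand A) ^ A = 0 ^ 1 = 1
C ^ B = 0 ^ 1 = 1
~(C ^ B) = ~1 = 0
C nand ~(C ^ B) = 0 nand 0 = 1
~(C nand ~(C ^ B)) = ~1 = 0
F nand C = 0 nand 0 = 1
~(F nand C) = ~1 = 0
A nor B = 1 nor 1 = 0
~(A nor B) = ~0 = 1
B nand ~(A nor B) = 1 nand 1 = 0
~(F nand C) ^ (B nand ~(A nor B)) = 0 ^ 0 = 0
~(C nand ~(C ^ B)) nand (~(F nand C) ^ (B nand ~(A nor B))) = 0 nand 0 = 1
~(~(C nand ~(C ^ B)) nand (~(F nand C) ^ (B nand ~(A nor B)))) = ~1 = 0
~~(~(C nand ~(C ^ B)) nand (~(F nand C) ^ (B nand ~(A nor B)))) = ~0 = 1
(((~~(F nand B) nand C) nand A) ^ A) nand ~~(~(C nand ~(C ^ B)) nand (~(F nand C) ^ (B nand ~(A nor B)))) = 1 nand 1 = 0

0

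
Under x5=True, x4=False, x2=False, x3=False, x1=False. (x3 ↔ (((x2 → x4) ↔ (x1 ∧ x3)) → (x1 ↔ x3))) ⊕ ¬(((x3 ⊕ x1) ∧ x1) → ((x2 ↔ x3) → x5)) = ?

False

x2 → x4 = False → False = True
x1 ∧ x3 = False ∧ False = False
(x2 → x4) ↔ (x1 ∧ x3) = True ↔ False = False
x1 ↔ x3 = False ↔ False = True
((x2 → x4) ↔ (x1 ∧ x3)) → (x1 ↔ x3) = False → True = True
x3 ↔ (((x2 → x4) ↔ (x1 ∧ x3)) → (x1 ↔ x3)) = False ↔ True = False
x3 ⊕ x1 = False ⊕ False = False
(x3 ⊕ x1) ∧ x1 = False ∧ False = False
x2 ↔ x3 = False ↔ False = True
(x2 ↔ x3) → x5 = True → True = True
((x3 ⊕ x1) ∧ x1) → ((x2 ↔ x3) → x5) = False → True = True
¬(((x3 ⊕ x1) ∧ x1) → ((x2 ↔ x3) → x5)) = ¬True = False
(x3 ↔ (((x2 → x4) ↔ (x1 ∧ x3)) → (x1 ↔ x3))) ⊕ ¬(((x3 ⊕ x1) ∧ x1) → ((x2 ↔ x3) → x5)) = False ⊕ False = False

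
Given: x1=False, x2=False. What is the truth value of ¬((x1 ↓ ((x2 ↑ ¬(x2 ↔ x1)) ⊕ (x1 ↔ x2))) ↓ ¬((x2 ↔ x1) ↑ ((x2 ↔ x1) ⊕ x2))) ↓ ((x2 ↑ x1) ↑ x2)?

Substituting x1=False, x2=False:
x2 ↔ x1 = False ↔ False = True
¬(x2 ↔ x1) = ¬True = False
x2 ↑ ¬(x2 ↔ x1) = False ↑ False = True
x1 ↔ x2 = False ↔ False = True
(x2 ↑ ¬(x2 ↔ x1)) ⊕ (x1 ↔ x2) = True ⊕ True = False
x1 ↓ ((x2 ↑ ¬(x2 ↔ x1)) ⊕ (x1 ↔ x2)) = False ↓ False = True
x2 ↔ x1 = False ↔ False = True
x2 ↔ x1 = False ↔ False = True
(x2 ↔ x1) ⊕ x2 = True ⊕ False = True
(x2 ↔ x1) ↑ ((x2 ↔ x1) ⊕ x2) = True ↑ True = False
¬((x2 ↔ x1) ↑ ((x2 ↔ x1) ⊕ x2)) = ¬False = True
(x1 ↓ ((x2 ↑ ¬(x2 ↔ x1)) ⊕ (x1 ↔ x2))) ↓ ¬((x2 ↔ x1) ↑ ((x2 ↔ x1) ⊕ x2)) = True ↓ True = False
¬((x1 ↓ ((x2 ↑ ¬(x2 ↔ x1)) ⊕ (x1 ↔ x2))) ↓ ¬((x2 ↔ x1) ↑ ((x2 ↔ x1) ⊕ x2))) = ¬False = True
x2 ↑ x1 = False ↑ False = True
(x2 ↑ x1) ↑ x2 = True ↑ False = True
¬((x1 ↓ ((x2 ↑ ¬(x2 ↔ x1)) ⊕ (x1 ↔ x2))) ↓ ¬((x2 ↔ x1) ↑ ((x2 ↔ x1) ⊕ x2))) ↓ ((x2 ↑ x1) ↑ x2) = True ↓ True = False

False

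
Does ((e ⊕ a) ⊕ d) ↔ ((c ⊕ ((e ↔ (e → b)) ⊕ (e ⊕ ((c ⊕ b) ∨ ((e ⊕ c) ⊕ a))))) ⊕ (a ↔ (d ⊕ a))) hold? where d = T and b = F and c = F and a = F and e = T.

e ⊕ a = T ⊕ F = T
(e ⊕ a) ⊕ d = T ⊕ T = F
e → b = T → F = F
e ↔ (e → b) = T ↔ F = F
c ⊕ b = F ⊕ F = F
e ⊕ c = T ⊕ F = T
(e ⊕ c) ⊕ a = T ⊕ F = T
(c ⊕ b) ∨ ((e ⊕ c) ⊕ a) = F ∨ T = T
e ⊕ ((c ⊕ b) ∨ ((e ⊕ c) ⊕ a)) = T ⊕ T = F
(e ↔ (e → b)) ⊕ (e ⊕ ((c ⊕ b) ∨ ((e ⊕ c) ⊕ a))) = F ⊕ F = F
c ⊕ ((e ↔ (e → b)) ⊕ (e ⊕ ((c ⊕ b) ∨ ((e ⊕ c) ⊕ a)))) = F ⊕ F = F
d ⊕ a = T ⊕ F = T
a ↔ (d ⊕ a) = F ↔ T = F
(c ⊕ ((e ↔ (e → b)) ⊕ (e ⊕ ((c ⊕ b) ∨ ((e ⊕ c) ⊕ a))))) ⊕ (a ↔ (d ⊕ a)) = F ⊕ F = F
((e ⊕ a) ⊕ d) ↔ ((c ⊕ ((e ↔ (e → b)) ⊕ (e ⊕ ((c ⊕ b) ∨ ((e ⊕ c) ⊕ a))))) ⊕ (a ↔ (d ⊕ a))) = F ↔ F = T

T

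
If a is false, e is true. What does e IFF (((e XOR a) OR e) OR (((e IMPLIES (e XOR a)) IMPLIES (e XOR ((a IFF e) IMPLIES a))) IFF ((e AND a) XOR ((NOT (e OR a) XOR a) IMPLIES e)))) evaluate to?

Substituting a=False, e=True:
e XOR a = True XOR False = True
(e XOR a) OR e = True OR True = True
e XOR a = True XOR False = True
e IMPLIES (e XOR a) = True IMPLIES True = True
a IFF e = False IFF True = False
(a IFF e) IMPLIES a = False IMPLIES False = True
e XOR ((a IFF e) IMPLIES a) = True XOR True = False
(e IMPLIES (e XOR a)) IMPLIES (e XOR ((a IFF e) IMPLIES a)) = True IMPLIES False = False
e AND a = True AND False = False
e OR a = True OR False = True
NOT (e OR a) = NOT True = False
NOT (e OR a) XOR a = False XOR False = False
(NOT (e OR a) XOR a) IMPLIES e = False IMPLIES True = True
(e AND a) XOR ((NOT (e OR a) XOR a) IMPLIES e) = False XOR True = True
((e IMPLIES (e XOR a)) IMPLIES (e XOR ((a IFF e) IMPLIES a))) IFF ((e AND a) XOR ((NOT (e OR a) XOR a) IMPLIES e)) = False IFF True = False
((e XOR a) OR e) OR (((e IMPLIES (e XOR a)) IMPLIES (e XOR ((a IFF e) IMPLIES a))) IFF ((e AND a) XOR ((NOT (e OR a) XOR a) IMPLIES e))) = True OR False = True
e IFF (((e XOR a) OR e) OR (((e IMPLIES (e XOR a)) IMPLIES (e XOR ((a IFF e) IMPLIES a))) IFF ((e AND a) XOR ((NOT (e OR a) XOR a) IMPLIES e)))) = True IFF True = True

True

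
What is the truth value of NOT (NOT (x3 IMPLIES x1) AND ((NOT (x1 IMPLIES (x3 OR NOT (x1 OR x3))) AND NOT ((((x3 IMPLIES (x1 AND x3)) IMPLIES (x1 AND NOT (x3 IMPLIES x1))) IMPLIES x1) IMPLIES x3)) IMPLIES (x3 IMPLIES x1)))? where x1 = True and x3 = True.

Substituting x1=True, x3=True:
x3 IMPLIES x1 = True IMPLIES True = True
NOT (x3 IMPLIES x1) = NOT True = False
x1 OR x3 = True OR True = True
NOT (x1 OR x3) = NOT True = False
x3 OR NOT (x1 OR x3) = True OR False = True
x1 IMPLIES (x3 OR NOT (x1 OR x3)) = True IMPLIES True = True
NOT (x1 IMPLIES (x3 OR NOT (x1 OR x3))) = NOT True = False
x1 AND x3 = True AND True = True
x3 IMPLIES (x1 AND x3) = True IMPLIES True = True
x3 IMPLIES x1 = True IMPLIES True = True
NOT (x3 IMPLIES x1) = NOT True = False
x1 AND NOT (x3 IMPLIES x1) = True AND False = False
(x3 IMPLIES (x1 AND x3)) IMPLIES (x1 AND NOT (x3 IMPLIES x1)) = True IMPLIES False = False
((x3 IMPLIES (x1 AND x3)) IMPLIES (x1 AND NOT (x3 IMPLIES x1))) IMPLIES x1 = False IMPLIES True = True
(((x3 IMPLIES (x1 AND x3)) IMPLIES (x1 AND NOT (x3 IMPLIES x1))) IMPLIES x1) IMPLIES x3 = True IMPLIES True = True
NOT ((((x3 IMPLIES (x1 AND x3)) IMPLIES (x1 AND NOT (x3 IMPLIES x1))) IMPLIES x1) IMPLIES x3) = NOT True = False
NOT (x1 IMPLIES (x3 OR NOT (x1 OR x3))) AND NOT ((((x3 IMPLIES (x1 AND x3)) IMPLIES (x1 AND NOT (x3 IMPLIES x1))) IMPLIES x1) IMPLIES x3) = False AND False = False
x3 IMPLIES x1 = True IMPLIES True = True
(NOT (x1 IMPLIES (x3 OR NOT (x1 OR x3))) AND NOT ((((x3 IMPLIES (x1 AND x3)) IMPLIES (x1 AND NOT (x3 IMPLIES x1))) IMPLIES x1) IMPLIES x3)) IMPLIES (x3 IMPLIES x1) = False IMPLIES True = True
NOT (x3 IMPLIES x1) AND ((NOT (x1 IMPLIES (x3 OR NOT (x1 OR x3))) AND NOT ((((x3 IMPLIES (x1 AND x3)) IMPLIES (x1 AND NOT (x3 IMPLIES x1))) IMPLIES x1) IMPLIES x3)) IMPLIES (x3 IMPLIES x1)) = False AND True = False
NOT (NOT (x3 IMPLIES x1) AND ((NOT (x1 IMPLIES (x3 OR NOT (x1 OR x3))) AND NOT ((((x3 IMPLIES (x1 AND x3)) IMPLIES (x1 AND NOT (x3 IMPLIES x1))) IMPLIES x1) IMPLIES x3)) IMPLIES (x3 IMPLIES x1))) = NOT False = True

True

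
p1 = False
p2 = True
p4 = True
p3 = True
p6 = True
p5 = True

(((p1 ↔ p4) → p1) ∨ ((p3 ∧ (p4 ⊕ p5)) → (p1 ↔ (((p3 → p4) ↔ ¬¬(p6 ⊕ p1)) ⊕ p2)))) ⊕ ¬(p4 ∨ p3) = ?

True

p1 ↔ p4 = False ↔ True = False
(p1 ↔ p4) → p1 = False → False = True
p4 ⊕ p5 = True ⊕ True = False
p3 ∧ (p4 ⊕ p5) = True ∧ False = False
p3 → p4 = True → True = True
p6 ⊕ p1 = True ⊕ False = True
¬(p6 ⊕ p1) = ¬True = False
¬¬(p6 ⊕ p1) = ¬False = True
(p3 → p4) ↔ ¬¬(p6 ⊕ p1) = True ↔ True = True
((p3 → p4) ↔ ¬¬(p6 ⊕ p1)) ⊕ p2 = True ⊕ True = False
p1 ↔ (((p3 → p4) ↔ ¬¬(p6 ⊕ p1)) ⊕ p2) = False ↔ False = True
(p3 ∧ (p4 ⊕ p5)) → (p1 ↔ (((p3 → p4) ↔ ¬¬(p6 ⊕ p1)) ⊕ p2)) = False → True = True
((p1 ↔ p4) → p1) ∨ ((p3 ∧ (p4 ⊕ p5)) → (p1 ↔ (((p3 → p4) ↔ ¬¬(p6 ⊕ p1)) ⊕ p2))) = True ∨ True = True
p4 ∨ p3 = True ∨ True = True
¬(p4 ∨ p3) = ¬True = False
(((p1 ↔ p4) → p1) ∨ ((p3 ∧ (p4 ⊕ p5)) → (p1 ↔ (((p3 → p4) ↔ ¬¬(p6 ⊕ p1)) ⊕ p2)))) ⊕ ¬(p4 ∨ p3) = True ⊕ False = True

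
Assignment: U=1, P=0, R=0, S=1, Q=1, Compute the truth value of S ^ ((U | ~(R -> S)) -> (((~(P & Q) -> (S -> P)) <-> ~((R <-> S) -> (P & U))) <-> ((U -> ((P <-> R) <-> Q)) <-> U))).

R -> S = 0 -> 1 = 1
~(R -> S) = ~1 = 0
U | ~(R -> S) = 1 | 0 = 1
P & Q = 0 & 1 = 0
~(P & Q) = ~0 = 1
S -> P = 1 -> 0 = 0
~(P & Q) -> (S -> P) = 1 -> 0 = 0
R <-> S = 0 <-> 1 = 0
P & U = 0 & 1 = 0
(R <-> S) -> (P & U) = 0 -> 0 = 1
~((R <-> S) -> (P & U)) = ~1 = 0
(~(P & Q) -> (S -> P)) <-> ~((R <-> S) -> (P & U)) = 0 <-> 0 = 1
P <-> R = 0 <-> 0 = 1
(P <-> R) <-> Q = 1 <-> 1 = 1
U -> ((P <-> R) <-> Q) = 1 -> 1 = 1
(U -> ((P <-> R) <-> Q)) <-> U = 1 <-> 1 = 1
((~(P & Q) -> (S -> P)) <-> ~((R <-> S) -> (P & U))) <-> ((U -> ((P <-> R) <-> Q)) <-> U) = 1 <-> 1 = 1
(U | ~(R -> S)) -> (((~(P & Q) -> (S -> P)) <-> ~((R <-> S) -> (P & U))) <-> ((U -> ((P <-> R) <-> Q)) <-> U)) = 1 -> 1 = 1
S ^ ((U | ~(R -> S)) -> (((~(P & Q) -> (S -> P)) <-> ~((R <-> S) -> (P & U))) <-> ((U -> ((P <-> R) <-> Q)) <-> U))) = 1 ^ 1 = 0

0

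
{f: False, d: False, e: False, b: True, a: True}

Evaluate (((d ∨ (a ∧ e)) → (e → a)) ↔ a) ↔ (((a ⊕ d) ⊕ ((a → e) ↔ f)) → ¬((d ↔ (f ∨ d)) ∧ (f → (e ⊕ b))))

True

a ∧ e = True ∧ False = False
d ∨ (a ∧ e) = False ∨ False = False
e → a = False → True = True
(d ∨ (a ∧ e)) → (e → a) = False → True = True
((d ∨ (a ∧ e)) → (e → a)) ↔ a = True ↔ True = True
a ⊕ d = True ⊕ False = True
a → e = True → False = False
(a → e) ↔ f = False ↔ False = True
(a ⊕ d) ⊕ ((a → e) ↔ f) = True ⊕ True = False
f ∨ d = False ∨ False = False
d ↔ (f ∨ d) = False ↔ False = True
e ⊕ b = False ⊕ True = True
f → (e ⊕ b) = False → True = True
(d ↔ (f ∨ d)) ∧ (f → (e ⊕ b)) = True ∧ True = True
¬((d ↔ (f ∨ d)) ∧ (f → (e ⊕ b))) = ¬True = False
((a ⊕ d) ⊕ ((a → e) ↔ f)) → ¬((d ↔ (f ∨ d)) ∧ (f → (e ⊕ b))) = False → False = True
(((d ∨ (a ∧ e)) → (e → a)) ↔ a) ↔ (((a ⊕ d) ⊕ ((a → e) ↔ f)) → ¬((d ↔ (f ∨ d)) ∧ (f → (e ⊕ b)))) = True ↔ True = True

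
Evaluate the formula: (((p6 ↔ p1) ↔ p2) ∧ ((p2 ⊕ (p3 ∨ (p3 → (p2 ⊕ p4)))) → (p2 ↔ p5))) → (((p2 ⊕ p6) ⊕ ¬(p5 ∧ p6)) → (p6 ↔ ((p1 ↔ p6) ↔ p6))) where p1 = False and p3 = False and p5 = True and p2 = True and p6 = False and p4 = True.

p6 ↔ p1 = False ↔ False = True
(p6 ↔ p1) ↔ p2 = True ↔ True = True
p2 ⊕ p4 = True ⊕ True = False
p3 → (p2 ⊕ p4) = False → False = True
p3 ∨ (p3 → (p2 ⊕ p4)) = False ∨ True = True
p2 ⊕ (p3 ∨ (p3 → (p2 ⊕ p4))) = True ⊕ True = False
p2 ↔ p5 = True ↔ True = True
(p2 ⊕ (p3 ∨ (p3 → (p2 ⊕ p4)))) → (p2 ↔ p5) = False → True = True
((p6 ↔ p1) ↔ p2) ∧ ((p2 ⊕ (p3 ∨ (p3 → (p2 ⊕ p4)))) → (p2 ↔ p5)) = True ∧ True = True
p2 ⊕ p6 = True ⊕ False = True
p5 ∧ p6 = True ∧ False = False
¬(p5 ∧ p6) = ¬False = True
(p2 ⊕ p6) ⊕ ¬(p5 ∧ p6) = True ⊕ True = False
p1 ↔ p6 = False ↔ False = True
(p1 ↔ p6) ↔ p6 = True ↔ False = False
p6 ↔ ((p1 ↔ p6) ↔ p6) = False ↔ False = True
((p2 ⊕ p6) ⊕ ¬(p5 ∧ p6)) → (p6 ↔ ((p1 ↔ p6) ↔ p6)) = False → True = True
(((p6 ↔ p1) ↔ p2) ∧ ((p2 ⊕ (p3 ∨ (p3 → (p2 ⊕ p4)))) → (p2 ↔ p5))) → (((p2 ⊕ p6) ⊕ ¬(p5 ∧ p6)) → (p6 ↔ ((p1 ↔ p6) ↔ p6))) = True → True = True

True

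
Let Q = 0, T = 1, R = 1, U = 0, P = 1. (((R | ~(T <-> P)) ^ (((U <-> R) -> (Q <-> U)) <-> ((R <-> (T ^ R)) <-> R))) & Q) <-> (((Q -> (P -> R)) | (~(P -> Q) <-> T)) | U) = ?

0

Substituting Q=0, T=1, R=1, U=0, P=1:
T <-> P = 1 <-> 1 = 1
~(T <-> P) = ~1 = 0
R | ~(T <-> P) = 1 | 0 = 1
U <-> R = 0 <-> 1 = 0
Q <-> U = 0 <-> 0 = 1
(U <-> R) -> (Q <-> U) = 0 -> 1 = 1
T ^ R = 1 ^ 1 = 0
R <-> (T ^ R) = 1 <-> 0 = 0
(R <-> (T ^ R)) <-> R = 0 <-> 1 = 0
((U <-> R) -> (Q <-> U)) <-> ((R <-> (T ^ R)) <-> R) = 1 <-> 0 = 0
(R | ~(T <-> P)) ^ (((U <-> R) -> (Q <-> U)) <-> ((R <-> (T ^ R)) <-> R)) = 1 ^ 0 = 1
((R | ~(T <-> P)) ^ (((U <-> R) -> (Q <-> U)) <-> ((R <-> (T ^ R)) <-> R))) & Q = 1 & 0 = 0
P -> R = 1 -> 1 = 1
Q -> (P -> R) = 0 -> 1 = 1
P -> Q = 1 -> 0 = 0
~(P -> Q) = ~0 = 1
~(P -> Q) <-> T = 1 <-> 1 = 1
(Q -> (P -> R)) | (~(P -> Q) <-> T) = 1 | 1 = 1
((Q -> (P -> R)) | (~(P -> Q) <-> T)) | U = 1 | 0 = 1
(((R | ~(T <-> P)) ^ (((U <-> R) -> (Q <-> U)) <-> ((R <-> (T ^ R)) <-> R))) & Q) <-> (((Q -> (P -> R)) | (~(P -> Q) <-> T)) | U) = 0 <-> 1 = 0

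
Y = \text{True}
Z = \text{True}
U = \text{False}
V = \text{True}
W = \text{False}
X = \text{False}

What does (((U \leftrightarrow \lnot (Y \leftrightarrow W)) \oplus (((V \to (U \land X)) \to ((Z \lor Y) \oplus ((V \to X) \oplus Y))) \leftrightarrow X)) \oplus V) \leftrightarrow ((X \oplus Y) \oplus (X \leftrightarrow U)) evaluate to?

Y \leftrightarrow W = \text{True} \leftrightarrow \text{False} = \text{False}
\lnot (Y \leftrightarrow W) = \lnot \text{False} = \text{True}
U \leftrightarrow \lnot (Y \leftrightarrow W) = \text{False} \leftrightarrow \text{True} = \text{False}
U \land X = \text{False} \land \text{False} = \text{False}
V \to (U \land X) = \text{True} \to \text{False} = \text{False}
Z \lor Y = \text{True} \lor \text{True} = \text{True}
V \to X = \text{True} \to \text{False} = \text{False}
(V \to X) \oplus Y = \text{False} \oplus \text{True} = \text{True}
(Z \lor Y) \oplus ((V \to X) \oplus Y) = \text{True} \oplus \text{True} = \text{False}
(V \to (U \land X)) \to ((Z \lor Y) \oplus ((V \to X) \oplus Y)) = \text{False} \to \text{False} = \text{True}
((V \to (U \land X)) \to ((Z \lor Y) \oplus ((V \to X) \oplus Y))) \leftrightarrow X = \text{True} \leftrightarrow \text{False} = \text{False}
(U \leftrightarrow \lnot (Y \leftrightarrow W)) \oplus (((V \to (U \land X)) \to ((Z \lor Y) \oplus ((V \to X) \oplus Y))) \leftrightarrow X) = \text{False} \oplus \text{False} = \text{False}
((U \leftrightarrow \lnot (Y \leftrightarrow W)) \oplus (((V \to (U \land X)) \to ((Z \lor Y) \oplus ((V \to X) \oplus Y))) \leftrightarrow X)) \oplus V = \text{False} \oplus \text{True} = \text{True}
X \oplus Y = \text{False} \oplus \text{True} = \text{True}
X \leftrightarrow U = \text{False} \leftrightarrow \text{False} = \text{True}
(X \oplus Y) \oplus (X \leftrightarrow U) = \text{True} \oplus \text{True} = \text{False}
(((U \leftrightarrow \lnot (Y \leftrightarrow W)) \oplus (((V \to (U \land X)) \to ((Z \lor Y) \oplus ((V \to X) \oplus Y))) \leftrightarrow X)) \oplus V) \leftrightarrow ((X \oplus Y) \oplus (X \leftrightarrow U)) = \text{True} \leftrightarrow \text{False} = \text{False}

\text{False}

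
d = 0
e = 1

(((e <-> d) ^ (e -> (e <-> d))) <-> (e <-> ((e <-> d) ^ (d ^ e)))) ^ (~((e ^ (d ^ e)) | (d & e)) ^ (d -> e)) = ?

0

e <-> d = 1 <-> 0 = 0
e <-> d = 1 <-> 0 = 0
e -> (e <-> d) = 1 -> 0 = 0
(e <-> d) ^ (e -> (e <-> d)) = 0 ^ 0 = 0
e <-> d = 1 <-> 0 = 0
d ^ e = 0 ^ 1 = 1
(e <-> d) ^ (d ^ e) = 0 ^ 1 = 1
e <-> ((e <-> d) ^ (d ^ e)) = 1 <-> 1 = 1
((e <-> d) ^ (e -> (e <-> d))) <-> (e <-> ((e <-> d) ^ (d ^ e))) = 0 <-> 1 = 0
d ^ e = 0 ^ 1 = 1
e ^ (d ^ e) = 1 ^ 1 = 0
d & e = 0 & 1 = 0
(e ^ (d ^ e)) | (d & e) = 0 | 0 = 0
~((e ^ (d ^ e)) | (d & e)) = ~0 = 1
d -> e = 0 -> 1 = 1
~((e ^ (d ^ e)) | (d & e)) ^ (d -> e) = 1 ^ 1 = 0
(((e <-> d) ^ (e -> (e <-> d))) <-> (e <-> ((e <-> d) ^ (d ^ e)))) ^ (~((e ^ (d ^ e)) | (d & e)) ^ (d -> e)) = 0 ^ 0 = 0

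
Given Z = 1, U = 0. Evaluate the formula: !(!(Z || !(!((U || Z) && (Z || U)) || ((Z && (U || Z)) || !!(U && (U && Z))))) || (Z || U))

U || Z = 0 || 1 = 1
Z || U = 1 || 0 = 1
(U || Z) && (Z || U) = 1 && 1 = 1
!((U || Z) && (Z || U)) = !1 = 0
U || Z = 0 || 1 = 1
Z && (U || Z) = 1 && 1 = 1
U && Z = 0 && 1 = 0
U && (U && Z) = 0 && 0 = 0
!(U && (U && Z)) = !0 = 1
!!(U && (U && Z)) = !1 = 0
(Z && (U || Z)) || !!(U && (U && Z)) = 1 || 0 = 1
!((U || Z) && (Z || U)) || ((Z && (U || Z)) || !!(U && (U && Z))) = 0 || 1 = 1
!(!((U || Z) && (Z || U)) || ((Z && (U || Z)) || !!(U && (U && Z)))) = !1 = 0
Z || !(!((U || Z) && (Z || U)) || ((Z && (U || Z)) || !!(U && (U && Z)))) = 1 || 0 = 1
!(Z || !(!((U || Z) && (Z || U)) || ((Z && (U || Z)) || !!(U && (U && Z))))) = !1 = 0
Z || U = 1 || 0 = 1
!(Z || !(!((U || Z) && (Z || U)) || ((Z && (U || Z)) || !!(U && (U && Z))))) || (Z || U) = 0 || 1 = 1
!(!(Z || !(!((U || Z) && (Z || U)) || ((Z && (U || Z)) || !!(U && (U && Z))))) || (Z || U)) = !1 = 0

0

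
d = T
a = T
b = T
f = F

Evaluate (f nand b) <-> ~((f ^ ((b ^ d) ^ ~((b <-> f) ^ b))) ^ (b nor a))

T

f nand b = F nand T = T
b ^ d = T ^ T = F
b <-> f = T <-> F = F
(b <-> f) ^ b = F ^ T = T
~((b <-> f) ^ b) = ~T = F
(b ^ d) ^ ~((b <-> f) ^ b) = F ^ F = F
f ^ ((b ^ d) ^ ~((b <-> f) ^ b)) = F ^ F = F
b nor a = T nor T = F
(f ^ ((b ^ d) ^ ~((b <-> f) ^ b))) ^ (b nor a) = F ^ F = F
~((f ^ ((b ^ d) ^ ~((b <-> f) ^ b))) ^ (b nor a)) = ~F = T
(f nand b) <-> ~((f ^ ((b ^ d) ^ ~((b <-> f) ^ b))) ^ (b nor a)) = T <-> T = T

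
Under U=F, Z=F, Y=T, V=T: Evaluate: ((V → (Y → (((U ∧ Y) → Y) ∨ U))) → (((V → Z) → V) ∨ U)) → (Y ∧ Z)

Substituting U=F, Z=F, Y=T, V=T:
U ∧ Y = F ∧ T = F
(U ∧ Y) → Y = F → T = T
((U ∧ Y) → Y) ∨ U = T ∨ F = T
Y → (((U ∧ Y) → Y) ∨ U) = T → T = T
V → (Y → (((U ∧ Y) → Y) ∨ U)) = T → T = T
V → Z = T → F = F
(V → Z) → V = F → T = T
((V → Z) → V) ∨ U = T ∨ F = T
(V → (Y → (((U ∧ Y) → Y) ∨ U))) → (((V → Z) → V) ∨ U) = T → T = T
Y ∧ Z = T ∧ F = F
((V → (Y → (((U ∧ Y) → Y) ∨ U))) → (((V → Z) → V) ∨ U)) → (Y ∧ Z) = T → F = F

F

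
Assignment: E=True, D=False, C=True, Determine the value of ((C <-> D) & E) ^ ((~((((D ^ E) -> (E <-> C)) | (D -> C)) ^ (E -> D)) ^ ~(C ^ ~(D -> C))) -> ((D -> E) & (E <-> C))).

C <-> D = True <-> False = False
(C <-> D) & E = False & True = False
D ^ E = False ^ True = True
E <-> C = True <-> True = True
(D ^ E) -> (E <-> C) = True -> True = True
D -> C = False -> True = True
((D ^ E) -> (E <-> C)) | (D -> C) = True | True = True
E -> D = True -> False = False
(((D ^ E) -> (E <-> C)) | (D -> C)) ^ (E -> D) = True ^ False = True
~((((D ^ E) -> (E <-> C)) | (D -> C)) ^ (E -> D)) = ~True = False
D -> C = False -> True = True
~(D -> C) = ~True = False
C ^ ~(D -> C) = True ^ False = True
~(C ^ ~(D -> C)) = ~True = False
~((((D ^ E) -> (E <-> C)) | (D -> C)) ^ (E -> D)) ^ ~(C ^ ~(D -> C)) = False ^ False = False
D -> E = False -> True = True
E <-> C = True <-> True = True
(D -> E) & (E <-> C) = True & True = True
(~((((D ^ E) -> (E <-> C)) | (D -> C)) ^ (E -> D)) ^ ~(C ^ ~(D -> C))) -> ((D -> E) & (E <-> C)) = False -> True = True
((C <-> D) & E) ^ ((~((((D ^ E) -> (E <-> C)) | (D -> C)) ^ (E -> D)) ^ ~(C ^ ~(D -> C))) -> ((D -> E) & (E <-> C))) = False ^ True = True

True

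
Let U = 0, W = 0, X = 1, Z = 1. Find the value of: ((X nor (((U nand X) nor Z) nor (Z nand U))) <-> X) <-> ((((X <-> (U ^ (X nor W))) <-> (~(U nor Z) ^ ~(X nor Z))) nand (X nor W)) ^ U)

U nand X = 0 nand 1 = 1
(U nand X) nor Z = 1 nor 1 = 0
Z nand U = 1 nand 0 = 1
((U nand X) nor Z) nor (Z nand U) = 0 nor 1 = 0
X nor (((U nand X) nor Z) nor (Z nand U)) = 1 nor 0 = 0
(X nor (((U nand X) nor Z) nor (Z nand U))) <-> X = 0 <-> 1 = 0
X nor W = 1 nor 0 = 0
U ^ (X nor W) = 0 ^ 0 = 0
X <-> (U ^ (X nor W)) = 1 <-> 0 = 0
U nor Z = 0 nor 1 = 0
~(U nor Z) = ~0 = 1
X nor Z = 1 nor 1 = 0
~(X nor Z) = ~0 = 1
~(U nor Z) ^ ~(X nor Z) = 1 ^ 1 = 0
(X <-> (U ^ (X nor W))) <-> (~(U nor Z) ^ ~(X nor Z)) = 0 <-> 0 = 1
X nor W = 1 nor 0 = 0
((X <-> (U ^ (X nor W))) <-> (~(U nor Z) ^ ~(X nor Z))) nand (X nor W) = 1 nand 0 = 1
(((X <-> (U ^ (X nor W))) <-> (~(U nor Z) ^ ~(X nor Z))) nand (X nor W)) ^ U = 1 ^ 0 = 1
((X nor (((U nand X) nor Z) nor (Z nand U))) <-> X) <-> ((((X <-> (U ^ (X nor W))) <-> (~(U nor Z) ^ ~(X nor Z))) nand (X nor W)) ^ U) = 0 <-> 1 = 0

0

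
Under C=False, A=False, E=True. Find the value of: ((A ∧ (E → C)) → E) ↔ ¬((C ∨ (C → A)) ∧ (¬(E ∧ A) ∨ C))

E → C = True → False = False
A ∧ (E → C) = False ∧ False = False
(A ∧ (E → C)) → E = False → True = True
C → A = False → False = True
C ∨ (C → A) = False ∨ True = True
E ∧ A = True ∧ False = False
¬(E ∧ A) = ¬False = True
¬(E ∧ A) ∨ C = True ∨ False = True
(C ∨ (C → A)) ∧ (¬(E ∧ A) ∨ C) = True ∧ True = True
¬((C ∨ (C → A)) ∧ (¬(E ∧ A) ∨ C)) = ¬True = False
((A ∧ (E → C)) → E) ↔ ¬((C ∨ (C → A)) ∧ (¬(E ∧ A) ∨ C)) = True ↔ False = False

False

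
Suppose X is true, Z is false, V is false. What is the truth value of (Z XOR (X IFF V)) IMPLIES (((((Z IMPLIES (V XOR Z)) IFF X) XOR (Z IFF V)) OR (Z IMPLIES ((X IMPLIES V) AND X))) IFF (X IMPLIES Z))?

X IFF V = true IFF false = false
Z XOR (X IFF V) = false XOR false = false
V XOR Z = false XOR false = false
Z IMPLIES (V XOR Z) = false IMPLIES false = true
(Z IMPLIES (V XOR Z)) IFF X = true IFF true = true
Z IFF V = false IFF false = true
((Z IMPLIES (V XOR Z)) IFF X) XOR (Z IFF V) = true XOR true = false
X IMPLIES V = true IMPLIES false = false
(X IMPLIES V) AND X = false AND true = false
Z IMPLIES ((X IMPLIES V) AND X) = false IMPLIES false = true
(((Z IMPLIES (V XOR Z)) IFF X) XOR (Z IFF V)) OR (Z IMPLIES ((X IMPLIES V) AND X)) = false OR true = true
X IMPLIES Z = true IMPLIES false = false
((((Z IMPLIES (V XOR Z)) IFF X) XOR (Z IFF V)) OR (Z IMPLIES ((X IMPLIES V) AND X))) IFF (X IMPLIES Z) = true IFF false = false
(Z XOR (X IFF V)) IMPLIES (((((Z IMPLIES (V XOR Z)) IFF X) XOR (Z IFF V)) OR (Z IMPLIES ((X IMPLIES V) AND X))) IFF (X IMPLIES Z)) = false IMPLIES false = true

true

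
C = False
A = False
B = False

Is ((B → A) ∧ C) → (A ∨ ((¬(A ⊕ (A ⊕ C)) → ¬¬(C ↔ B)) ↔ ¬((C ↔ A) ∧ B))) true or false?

B → A = False → False = True
(B → A) ∧ C = True ∧ False = False
A ⊕ C = False ⊕ False = False
A ⊕ (A ⊕ C) = False ⊕ False = False
¬(A ⊕ (A ⊕ C)) = ¬False = True
C ↔ B = False ↔ False = True
¬(C ↔ B) = ¬True = False
¬¬(C ↔ B) = ¬False = True
¬(A ⊕ (A ⊕ C)) → ¬¬(C ↔ B) = True → True = True
C ↔ A = False ↔ False = True
(C ↔ A) ∧ B = True ∧ False = False
¬((C ↔ A) ∧ B) = ¬False = True
(¬(A ⊕ (A ⊕ C)) → ¬¬(C ↔ B)) ↔ ¬((C ↔ A) ∧ B) = True ↔ True = True
A ∨ ((¬(A ⊕ (A ⊕ C)) → ¬¬(C ↔ B)) ↔ ¬((C ↔ A) ∧ B)) = False ∨ True = True
((B → A) ∧ C) → (A ∨ ((¬(A ⊕ (A ⊕ C)) → ¬¬(C ↔ B)) ↔ ¬((C ↔ A) ∧ B))) = False → True = True

True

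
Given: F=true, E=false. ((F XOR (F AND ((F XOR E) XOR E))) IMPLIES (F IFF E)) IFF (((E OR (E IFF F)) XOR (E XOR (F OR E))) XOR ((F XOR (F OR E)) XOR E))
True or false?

Substituting F=true, E=false:
F XOR E = true XOR false = true
(F XOR E) XOR E = true XOR false = true
F AND ((F XOR E) XOR E) = true AND true = true
F XOR (F AND ((F XOR E) XOR E)) = true XOR true = false
F IFF E = true IFF false = false
(F XOR (F AND ((F XOR E) XOR E))) IMPLIES (F IFF E) = false IMPLIES false = true
E IFF F = false IFF true = false
E OR (E IFF F) = false OR false = false
F OR E = true OR false = true
E XOR (F OR E) = false XOR true = true
(E OR (E IFF F)) XOR (E XOR (F OR E)) = false XOR true = true
F OR E = true OR false = true
F XOR (F OR E) = true XOR true = false
(F XOR (F OR E)) XOR E = false XOR false = false
((E OR (E IFF F)) XOR (E XOR (F OR E))) XOR ((F XOR (F OR E)) XOR E) = true XOR false = true
((F XOR (F AND ((F XOR E) XOR E))) IMPLIES (F IFF E)) IFF (((E OR (E IFF F)) XOR (E XOR (F OR E))) XOR ((F XOR (F OR E)) XOR E)) = true IFF true = true

true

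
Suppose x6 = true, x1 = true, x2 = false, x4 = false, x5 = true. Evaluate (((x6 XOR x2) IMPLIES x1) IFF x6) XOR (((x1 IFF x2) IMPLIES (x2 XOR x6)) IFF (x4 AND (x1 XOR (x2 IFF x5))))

true

Substituting x6=true, x1=true, x2=false, x4=false, x5=true:
x6 XOR x2 = true XOR false = true
(x6 XOR x2) IMPLIES x1 = true IMPLIES true = true
((x6 XOR x2) IMPLIES x1) IFF x6 = true IFF true = true
x1 IFF x2 = true IFF false = false
x2 XOR x6 = false XOR true = true
(x1 IFF x2) IMPLIES (x2 XOR x6) = false IMPLIES true = true
x2 IFF x5 = false IFF true = false
x1 XOR (x2 IFF x5) = true XOR false = true
x4 AND (x1 XOR (x2 IFF x5)) = false AND true = false
((x1 IFF x2) IMPLIES (x2 XOR x6)) IFF (x4 AND (x1 XOR (x2 IFF x5))) = true IFF false = false
(((x6 XOR x2) IMPLIES x1) IFF x6) XOR (((x1 IFF x2) IMPLIES (x2 XOR x6)) IFF (x4 AND (x1 XOR (x2 IFF x5)))) = true XOR false = true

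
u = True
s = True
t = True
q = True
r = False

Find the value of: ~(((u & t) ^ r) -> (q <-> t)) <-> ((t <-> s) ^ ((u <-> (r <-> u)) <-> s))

Substituting u=True, s=True, t=True, q=True, r=False:
u & t = True & True = True
(u & t) ^ r = True ^ False = True
q <-> t = True <-> True = True
((u & t) ^ r) -> (q <-> t) = True -> True = True
~(((u & t) ^ r) -> (q <-> t)) = ~True = False
t <-> s = True <-> True = True
r <-> u = False <-> True = False
u <-> (r <-> u) = True <-> False = False
(u <-> (r <-> u)) <-> s = False <-> True = False
(t <-> s) ^ ((u <-> (r <-> u)) <-> s) = True ^ False = True
~(((u & t) ^ r) -> (q <-> t)) <-> ((t <-> s) ^ ((u <-> (r <-> u)) <-> s)) = False <-> True = False

False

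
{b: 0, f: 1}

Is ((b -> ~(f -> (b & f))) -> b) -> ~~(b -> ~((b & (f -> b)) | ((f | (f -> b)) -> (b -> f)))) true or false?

1

b & f = 0 & 1 = 0
f -> (b & f) = 1 -> 0 = 0
~(f -> (b & f)) = ~0 = 1
b -> ~(f -> (b & f)) = 0 -> 1 = 1
(b -> ~(f -> (b & f))) -> b = 1 -> 0 = 0
f -> b = 1 -> 0 = 0
b & (f -> b) = 0 & 0 = 0
f -> b = 1 -> 0 = 0
f | (f -> b) = 1 | 0 = 1
b -> f = 0 -> 1 = 1
(f | (f -> b)) -> (b -> f) = 1 -> 1 = 1
(b & (f -> b)) | ((f | (f -> b)) -> (b -> f)) = 0 | 1 = 1
~((b & (f -> b)) | ((f | (f -> b)) -> (b -> f))) = ~1 = 0
b -> ~((b & (f -> b)) | ((f | (f -> b)) -> (b -> f))) = 0 -> 0 = 1
~(b -> ~((b & (f -> b)) | ((f | (f -> b)) -> (b -> f)))) = ~1 = 0
~~(b -> ~((b & (f -> b)) | ((f | (f -> b)) -> (b -> f)))) = ~0 = 1
((b -> ~(f -> (b & f))) -> b) -> ~~(b -> ~((b & (f -> b)) | ((f | (f -> b)) -> (b -> f)))) = 0 -> 1 = 1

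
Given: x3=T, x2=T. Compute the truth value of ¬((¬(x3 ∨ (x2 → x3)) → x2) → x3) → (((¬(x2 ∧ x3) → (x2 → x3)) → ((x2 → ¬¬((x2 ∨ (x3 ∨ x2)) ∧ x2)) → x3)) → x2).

T

x2 → x3 = T → T = T
x3 ∨ (x2 → x3) = T ∨ T = T
¬(x3 ∨ (x2 → x3)) = ¬T = F
¬(x3 ∨ (x2 → x3)) → x2 = F → T = T
(¬(x3 ∨ (x2 → x3)) → x2) → x3 = T → T = T
¬((¬(x3 ∨ (x2 → x3)) → x2) → x3) = ¬T = F
x2 ∧ x3 = T ∧ T = T
¬(x2 ∧ x3) = ¬T = F
x2 → x3 = T → T = T
¬(x2 ∧ x3) → (x2 → x3) = F → T = T
x3 ∨ x2 = T ∨ T = T
x2 ∨ (x3 ∨ x2) = T ∨ T = T
(x2 ∨ (x3 ∨ x2)) ∧ x2 = T ∧ T = T
¬((x2 ∨ (x3 ∨ x2)) ∧ x2) = ¬T = F
¬¬((x2 ∨ (x3 ∨ x2)) ∧ x2) = ¬F = T
x2 → ¬¬((x2 ∨ (x3 ∨ x2)) ∧ x2) = T → T = T
(x2 → ¬¬((x2 ∨ (x3 ∨ x2)) ∧ x2)) → x3 = T → T = T
(¬(x2 ∧ x3) → (x2 → x3)) → ((x2 → ¬¬((x2 ∨ (x3 ∨ x2)) ∧ x2)) → x3) = T → T = T
((¬(x2 ∧ x3) → (x2 → x3)) → ((x2 → ¬¬((x2 ∨ (x3 ∨ x2)) ∧ x2)) → x3)) → x2 = T → T = T
¬((¬(x3 ∨ (x2 → x3)) → x2) → x3) → (((¬(x2 ∧ x3) → (x2 → x3)) → ((x2 → ¬¬((x2 ∨ (x3 ∨ x2)) ∧ x2)) → x3)) → x2) = F → T = T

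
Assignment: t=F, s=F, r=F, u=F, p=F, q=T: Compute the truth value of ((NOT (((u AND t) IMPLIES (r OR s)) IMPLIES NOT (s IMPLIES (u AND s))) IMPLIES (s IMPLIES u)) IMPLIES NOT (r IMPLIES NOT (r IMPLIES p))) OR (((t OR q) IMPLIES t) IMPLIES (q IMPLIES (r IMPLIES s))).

Substituting t=F, s=F, r=F, u=F, p=F, q=T:
u AND t = F AND F = F
r OR s = F OR F = F
(u AND t) IMPLIES (r OR s) = F IMPLIES F = T
u AND s = F AND F = F
s IMPLIES (u AND s) = F IMPLIES F = T
NOT (s IMPLIES (u AND s)) = NOT T = F
((u AND t) IMPLIES (r OR s)) IMPLIES NOT (s IMPLIES (u AND s)) = T IMPLIES F = F
NOT (((u AND t) IMPLIES (r OR s)) IMPLIES NOT (s IMPLIES (u AND s))) = NOT F = T
s IMPLIES u = F IMPLIES F = T
NOT (((u AND t) IMPLIES (r OR s)) IMPLIES NOT (s IMPLIES (u AND s))) IMPLIES (s IMPLIES u) = T IMPLIES T = T
r IMPLIES p = F IMPLIES F = T
NOT (r IMPLIES p) = NOT T = F
r IMPLIES NOT (r IMPLIES p) = F IMPLIES F = T
NOT (r IMPLIES NOT (r IMPLIES p)) = NOT T = F
(NOT (((u AND t) IMPLIES (r OR s)) IMPLIES NOT (s IMPLIES (u AND s))) IMPLIES (s IMPLIES u)) IMPLIES NOT (r IMPLIES NOT (r IMPLIES p)) = T IMPLIES F = F
t OR q = F OR T = T
(t OR q) IMPLIES t = T IMPLIES F = F
r IMPLIES s = F IMPLIES F = T
q IMPLIES (r IMPLIES s) = T IMPLIES T = T
((t OR q) IMPLIES t) IMPLIES (q IMPLIES (r IMPLIES s)) = F IMPLIES T = T
((NOT (((u AND t) IMPLIES (r OR s)) IMPLIES NOT (s IMPLIES (u AND s))) IMPLIES (s IMPLIES u)) IMPLIES NOT (r IMPLIES NOT (r IMPLIES p))) OR (((t OR q) IMPLIES t) IMPLIES (q IMPLIES (r IMPLIES s))) = F OR T = T

T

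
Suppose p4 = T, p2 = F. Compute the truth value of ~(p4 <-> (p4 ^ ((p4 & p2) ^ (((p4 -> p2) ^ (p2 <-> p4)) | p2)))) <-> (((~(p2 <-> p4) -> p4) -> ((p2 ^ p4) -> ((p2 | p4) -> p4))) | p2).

F

p4 & p2 = T & F = F
p4 -> p2 = T -> F = F
p2 <-> p4 = F <-> T = F
(p4 -> p2) ^ (p2 <-> p4) = F ^ F = F
((p4 -> p2) ^ (p2 <-> p4)) | p2 = F | F = F
(p4 & p2) ^ (((p4 -> p2) ^ (p2 <-> p4)) | p2) = F ^ F = F
p4 ^ ((p4 & p2) ^ (((p4 -> p2) ^ (p2 <-> p4)) | p2)) = T ^ F = T
p4 <-> (p4 ^ ((p4 & p2) ^ (((p4 -> p2) ^ (p2 <-> p4)) | p2))) = T <-> T = T
~(p4 <-> (p4 ^ ((p4 & p2) ^ (((p4 -> p2) ^ (p2 <-> p4)) | p2)))) = ~T = F
p2 <-> p4 = F <-> T = F
~(p2 <-> p4) = ~F = T
~(p2 <-> p4) -> p4 = T -> T = T
p2 ^ p4 = F ^ T = T
p2 | p4 = F | T = T
(p2 | p4) -> p4 = T -> T = T
(p2 ^ p4) -> ((p2 | p4) -> p4) = T -> T = T
(~(p2 <-> p4) -> p4) -> ((p2 ^ p4) -> ((p2 | p4) -> p4)) = T -> T = T
((~(p2 <-> p4) -> p4) -> ((p2 ^ p4) -> ((p2 | p4) -> p4))) | p2 = T | F = T
~(p4 <-> (p4 ^ ((p4 & p2) ^ (((p4 -> p2) ^ (p2 <-> p4)) | p2)))) <-> (((~(p2 <-> p4) -> p4) -> ((p2 ^ p4) -> ((p2 | p4) -> p4))) | p2) = F <-> T = F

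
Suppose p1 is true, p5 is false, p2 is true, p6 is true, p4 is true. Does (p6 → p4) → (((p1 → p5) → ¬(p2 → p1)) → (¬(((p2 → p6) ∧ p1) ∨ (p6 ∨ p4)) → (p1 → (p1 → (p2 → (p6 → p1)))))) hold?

p6 → p4 = T → T = T
p1 → p5 = T → F = F
p2 → p1 = T → T = T
¬(p2 → p1) = ¬T = F
(p1 → p5) → ¬(p2 → p1) = F → F = T
p2 → p6 = T → T = T
(p2 → p6) ∧ p1 = T ∧ T = T
p6 ∨ p4 = T ∨ T = T
((p2 → p6) ∧ p1) ∨ (p6 ∨ p4) = T ∨ T = T
¬(((p2 → p6) ∧ p1) ∨ (p6 ∨ p4)) = ¬T = F
p6 → p1 = T → T = T
p2 → (p6 → p1) = T → T = T
p1 → (p2 → (p6 → p1)) = T → T = T
p1 → (p1 → (p2 → (p6 → p1))) = T → T = T
¬(((p2 → p6) ∧ p1) ∨ (p6 ∨ p4)) → (p1 → (p1 → (p2 → (p6 → p1)))) = F → T = T
((p1 → p5) → ¬(p2 → p1)) → (¬(((p2 → p6) ∧ p1) ∨ (p6 ∨ p4)) → (p1 → (p1 → (p2 → (p6 → p1))))) = T → T = T
(p6 → p4) → (((p1 → p5) → ¬(p2 → p1)) → (¬(((p2 → p6) ∧ p1) ∨ (p6 ∨ p4)) → (p1 → (p1 → (p2 → (p6 → p1)))))) = T → T = T

T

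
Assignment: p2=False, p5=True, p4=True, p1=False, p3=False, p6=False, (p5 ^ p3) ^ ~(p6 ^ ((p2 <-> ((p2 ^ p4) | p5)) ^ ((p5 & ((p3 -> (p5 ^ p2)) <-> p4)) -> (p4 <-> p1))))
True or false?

p5 ^ p3 = True ^ False = True
p2 ^ p4 = False ^ True = True
(p2 ^ p4) | p5 = True | True = True
p2 <-> ((p2 ^ p4) | p5) = False <-> True = False
p5 ^ p2 = True ^ False = True
p3 -> (p5 ^ p2) = False -> True = True
(p3 -> (p5 ^ p2)) <-> p4 = True <-> True = True
p5 & ((p3 -> (p5 ^ p2)) <-> p4) = True & True = True
p4 <-> p1 = True <-> False = False
(p5 & ((p3 -> (p5 ^ p2)) <-> p4)) -> (p4 <-> p1) = True -> False = False
(p2 <-> ((p2 ^ p4) | p5)) ^ ((p5 & ((p3 -> (p5 ^ p2)) <-> p4)) -> (p4 <-> p1)) = False ^ False = False
p6 ^ ((p2 <-> ((p2 ^ p4) | p5)) ^ ((p5 & ((p3 -> (p5 ^ p2)) <-> p4)) -> (p4 <-> p1))) = False ^ False = False
~(p6 ^ ((p2 <-> ((p2 ^ p4) | p5)) ^ ((p5 & ((p3 -> (p5 ^ p2)) <-> p4)) -> (p4 <-> p1)))) = ~False = True
(p5 ^ p3) ^ ~(p6 ^ ((p2 <-> ((p2 ^ p4) | p5)) ^ ((p5 & ((p3 -> (p5 ^ p2)) <-> p4)) -> (p4 <-> p1)))) = True ^ True = False

False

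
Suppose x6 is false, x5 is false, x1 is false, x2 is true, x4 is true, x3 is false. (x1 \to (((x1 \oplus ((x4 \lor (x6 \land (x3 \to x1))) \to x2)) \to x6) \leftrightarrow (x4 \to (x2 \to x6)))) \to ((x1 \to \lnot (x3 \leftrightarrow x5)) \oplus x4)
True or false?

x3 \to x1 = \text{False} \to \text{False} = \text{True}
x6 \land (x3 \to x1) = \text{False} \land \text{True} = \text{False}
x4 \lor (x6 \land (x3 \to x1)) = \text{True} \lor \text{False} = \text{True}
(x4 \lor (x6 \land (x3 \to x1))) \to x2 = \text{True} \to \text{True} = \text{True}
x1 \oplus ((x4 \lor (x6 \land (x3 \to x1))) \to x2) = \text{False} \oplus \text{True} = \text{True}
(x1 \oplus ((x4 \lor (x6 \land (x3 \to x1))) \to x2)) \to x6 = \text{True} \to \text{False} = \text{False}
x2 \to x6 = \text{True} \to \text{False} = \text{False}
x4 \to (x2 \to x6) = \text{True} \to \text{False} = \text{False}
((x1 \oplus ((x4 \lor (x6 \land (x3 \to x1))) \to x2)) \to x6) \leftrightarrow (x4 \to (x2 \to x6)) = \text{False} \leftrightarrow \text{False} = \text{True}
x1 \to (((x1 \oplus ((x4 \lor (x6 \land (x3 \to x1))) \to x2)) \to x6) \leftrightarrow (x4 \to (x2 \to x6))) = \text{False} \to \text{True} = \text{True}
x3 \leftrightarrow x5 = \text{False} \leftrightarrow \text{False} = \text{True}
\lnot (x3 \leftrightarrow x5) = \lnot \text{True} = \text{False}
x1 \to \lnot (x3 \leftrightarrow x5) = \text{False} \to \text{False} = \text{True}
(x1 \to \lnot (x3 \leftrightarrow x5)) \oplus x4 = \text{True} \oplus \text{True} = \text{False}
(x1 \to (((x1 \oplus ((x4 \lor (x6 \land (x3 \to x1))) \to x2)) \to x6) \leftrightarrow (x4 \to (x2 \to x6)))) \to ((x1 \to \lnot (x3 \leftrightarrow x5)) \oplus x4) = \text{True} \to \text{False} = \text{False}

\text{False}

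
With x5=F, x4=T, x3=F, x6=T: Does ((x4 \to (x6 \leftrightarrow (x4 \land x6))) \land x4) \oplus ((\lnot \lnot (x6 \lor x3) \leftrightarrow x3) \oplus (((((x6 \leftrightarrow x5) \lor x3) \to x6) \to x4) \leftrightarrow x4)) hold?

x4 \land x6 = T \land T = T
x6 \leftrightarrow (x4 \land x6) = T \leftrightarrow T = T
x4 \to (x6 \leftrightarrow (x4 \land x6)) = T \to T = T
(x4 \to (x6 \leftrightarrow (x4 \land x6))) \land x4 = T \land T = T
x6 \lor x3 = T \lor F = T
\lnot (x6 \lor x3) = \lnot T = F
\lnot \lnot (x6 \lor x3) = \lnot F = T
\lnot \lnot (x6 \lor x3) \leftrightarrow x3 = T \leftrightarrow F = F
x6 \leftrightarrow x5 = T \leftrightarrow F = F
(x6 \leftrightarrow x5) \lor x3 = F \lor F = F
((x6 \leftrightarrow x5) \lor x3) \to x6 = F \to T = T
(((x6 \leftrightarrow x5) \lor x3) \to x6) \to x4 = T \to T = T
((((x6 \leftrightarrow x5) \lor x3) \to x6) \to x4) \leftrightarrow x4 = T \leftrightarrow T = T
(\lnot \lnot (x6 \lor x3) \leftrightarrow x3) \oplus (((((x6 \leftrightarrow x5) \lor x3) \to x6) \to x4) \leftrightarrow x4) = F \oplus T = T
((x4 \to (x6 \leftrightarrow (x4 \land x6))) \land x4) \oplus ((\lnot \lnot (x6 \lor x3) \leftrightarrow x3) \oplus (((((x6 \leftrightarrow x5) \lor x3) \to x6) \to x4) \leftrightarrow x4)) = T \oplus T = F

F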